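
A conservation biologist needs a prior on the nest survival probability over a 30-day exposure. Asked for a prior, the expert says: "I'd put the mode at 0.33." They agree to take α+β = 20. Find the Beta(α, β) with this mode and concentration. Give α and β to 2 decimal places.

α = 6.94, β = 13.06

For α,β > 1 the Beta mode is (α−1)/(α+β−2). With α+β = 20, the mode is (α−1)/18.
Set (α−1)/18 = 0.33 → α = 1 + 0.33·18 = 6.94.
β = 20 − α = 13.06.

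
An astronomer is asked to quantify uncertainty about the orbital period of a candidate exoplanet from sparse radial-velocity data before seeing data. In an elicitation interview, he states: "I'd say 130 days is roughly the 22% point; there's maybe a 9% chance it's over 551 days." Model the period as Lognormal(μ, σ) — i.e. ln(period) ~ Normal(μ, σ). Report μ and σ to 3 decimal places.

If T ~ Lognormal(μ,σ) then ln T ~ Normal(μ,σ), so the p-quantile of ln T is μ + z_p·σ.
ln(130) = 4.868 and ln(551) = 6.312; z_{0.22} = -0.7722, z_{0.91} = 1.341.
σ = (6.312 − 4.868)/(1.341 − (-0.7722)) = 0.684.
μ = 4.868 − (-0.7722)·0.684 = 5.395.

μ ≈ 5.395, σ ≈ 0.684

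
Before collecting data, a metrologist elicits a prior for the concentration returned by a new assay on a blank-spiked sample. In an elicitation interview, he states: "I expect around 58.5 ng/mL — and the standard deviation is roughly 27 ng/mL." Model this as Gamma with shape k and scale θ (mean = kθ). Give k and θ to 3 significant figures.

For Gamma(k, scale θ): mean = kθ, variance = kθ², so CV = 1/√k.
CV = SD/mean = 27/58.5 = 0.4615, hence k = 1/CV² = 4.69.
Then θ = mean/k = 58.5/4.69 = 12.5.

k ≈ 4.69, θ ≈ 12.5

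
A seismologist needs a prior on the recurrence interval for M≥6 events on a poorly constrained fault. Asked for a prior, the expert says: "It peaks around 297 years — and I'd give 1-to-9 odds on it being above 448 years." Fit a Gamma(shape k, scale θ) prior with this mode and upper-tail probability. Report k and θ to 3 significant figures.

k ≈ 12, θ ≈ 27

Gamma(k,θ) with k>1 has mode (k−1)θ, so θ = 297/(k−1).
Need P(X < 448) = 0.9 with θ tied to k this way. Start at k = 2, θ = 297: P(X<448) ≈ 0.445.
Too low — raise k to concentrate. Iterating converges to k ≈ 12.
Then θ = 297/(12−1) ≈ 27.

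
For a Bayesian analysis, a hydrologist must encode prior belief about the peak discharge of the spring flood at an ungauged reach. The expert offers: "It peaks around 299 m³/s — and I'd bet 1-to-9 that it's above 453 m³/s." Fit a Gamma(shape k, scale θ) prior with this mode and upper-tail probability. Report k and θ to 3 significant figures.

k ≈ 11.8, θ ≈ 27.7

Gamma(k,θ) with k>1 has mode (k−1)θ, so θ = 299/(k−1).
Need P(X < 453) = 0.9 with θ tied to k this way. Start at k = 2, θ = 299: P(X<453) ≈ 0.447.
Too low — raise k to concentrate. Iterating converges to k ≈ 11.8.
Then θ = 299/(11.8−1) ≈ 27.7.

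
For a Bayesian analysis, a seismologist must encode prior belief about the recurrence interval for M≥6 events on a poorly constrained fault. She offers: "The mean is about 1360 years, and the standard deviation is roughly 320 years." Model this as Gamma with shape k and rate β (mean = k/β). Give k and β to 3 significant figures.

k ≈ 18.1, β ≈ 0.0133

For Gamma(k, rate β): mean = k/β, variance = k/β², so CV = 1/√k.
CV = SD/mean = 320/1360 = 0.2353, hence k = 1/CV² = 18.1.
Then β = k/mean = 18.1/1360 = 0.0133.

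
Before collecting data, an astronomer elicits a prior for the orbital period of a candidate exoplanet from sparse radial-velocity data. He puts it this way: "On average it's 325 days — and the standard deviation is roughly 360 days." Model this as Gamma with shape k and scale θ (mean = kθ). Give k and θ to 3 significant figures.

For Gamma(k, scale θ): mean = kθ, variance = kθ², so CV = 1/√k.
CV = SD/mean = 360/325 = 1.108, hence k = 1/CV² = 0.815.
Then θ = mean/k = 325/0.815 = 399.

k ≈ 0.815, θ ≈ 399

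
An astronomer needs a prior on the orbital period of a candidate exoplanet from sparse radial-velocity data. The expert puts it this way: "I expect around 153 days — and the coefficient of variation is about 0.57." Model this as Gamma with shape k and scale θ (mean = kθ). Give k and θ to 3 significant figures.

For Gamma(k, scale θ): mean = kθ, variance = kθ², so CV = 1/√k.
CV = 0.57, hence k = 1/CV² = 3.08.
Then θ = mean/k = 153/3.08 = 49.7.

k ≈ 3.08, θ ≈ 49.7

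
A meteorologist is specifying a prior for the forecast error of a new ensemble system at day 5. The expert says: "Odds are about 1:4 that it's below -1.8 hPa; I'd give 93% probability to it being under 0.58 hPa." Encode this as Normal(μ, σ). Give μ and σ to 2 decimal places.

μ = -0.94, σ = 1.03

The p-quantile of Normal(μ,σ) is μ + z_p·σ, with z_{0.2} = -0.8416 and z_{0.93} = 1.476.
Eliminate σ: μ = (z₂·x₁ − z₁·x₂)/(z₂ − z₁) = (1.476·-1.8 − (-0.8416)·0.58)/2.317 = -0.94.
Then σ = (x₂ − x₁)/(z₂ − z₁) = (0.58 − -1.8)/2.317 = 1.03.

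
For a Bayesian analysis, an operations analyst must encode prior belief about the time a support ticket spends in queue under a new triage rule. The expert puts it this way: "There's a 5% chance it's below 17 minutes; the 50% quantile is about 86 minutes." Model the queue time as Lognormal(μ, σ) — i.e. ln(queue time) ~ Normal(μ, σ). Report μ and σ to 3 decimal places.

If T ~ Lognormal(μ,σ) then ln T ~ Normal(μ,σ), so the p-quantile of ln T is μ + z_p·σ.
ln(17) = 2.833 and ln(86) = 4.454; z_{0.05} = -1.645, z_{0.5} = 0.
σ = (4.454 − 2.833)/(0 − (-1.645)) = 0.986.
μ = 2.833 − (-1.645)·0.986 = 4.454.

μ ≈ 4.454, σ ≈ 0.986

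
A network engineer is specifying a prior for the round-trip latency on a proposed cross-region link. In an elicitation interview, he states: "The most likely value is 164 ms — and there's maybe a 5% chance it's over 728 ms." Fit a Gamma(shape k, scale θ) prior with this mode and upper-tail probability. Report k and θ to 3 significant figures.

k ≈ 2.11, θ ≈ 148

Gamma(k,θ) with k>1 has mode (k−1)θ, so θ = 164/(k−1).
Need P(X < 728) = 0.95 with θ tied to k this way. Start at k = 2, θ = 164: P(X<728) ≈ 0.936.
Too low — raise k to concentrate. Iterating converges to k ≈ 2.11.
Then θ = 164/(2.11−1) ≈ 148.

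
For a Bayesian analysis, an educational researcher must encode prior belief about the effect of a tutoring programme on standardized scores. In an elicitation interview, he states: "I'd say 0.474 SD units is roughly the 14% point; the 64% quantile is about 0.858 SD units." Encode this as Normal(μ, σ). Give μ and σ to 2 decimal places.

The p-quantile of Normal(μ,σ) is μ + z_p·σ, with z_{0.14} = -1.08 and z_{0.64} = 0.3585.
Eliminate σ: μ = (z₂·x₁ − z₁·x₂)/(z₂ − z₁) = (0.3585·0.474 − (-1.08)·0.858)/1.439 = 0.76.
Then σ = (x₂ − x₁)/(z₂ − z₁) = (0.858 − 0.474)/1.439 = 0.27.

μ = 0.76, σ = 0.27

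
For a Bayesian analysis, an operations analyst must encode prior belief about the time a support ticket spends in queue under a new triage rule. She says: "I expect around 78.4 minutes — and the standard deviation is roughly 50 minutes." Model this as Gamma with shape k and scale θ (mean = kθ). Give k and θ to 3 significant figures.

For Gamma(k, scale θ): mean = kθ, variance = kθ², so CV = 1/√k.
CV = SD/mean = 50/78.4 = 0.6378, hence k = 1/CV² = 2.46.
Then θ = mean/k = 78.4/2.46 = 31.9.

k ≈ 2.46, θ ≈ 31.9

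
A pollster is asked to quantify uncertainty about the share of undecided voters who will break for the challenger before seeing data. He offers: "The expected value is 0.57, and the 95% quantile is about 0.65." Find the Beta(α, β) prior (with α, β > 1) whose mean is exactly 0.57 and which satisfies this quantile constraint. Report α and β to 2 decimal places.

α ≈ 57.40, β ≈ 43.30

With mean 0.57 fixed, write α = 0.57s, β = 0.43s where s = α+β.
Need P(θ < 0.65) = 0.95 under Beta(0.57s, 0.43s). Normal approximation: (q−m)/√(m(1−m)/s) ≈ z_{0.95} = 1.64, so s ≈ 0.57·0.43·(1.64)²/(0.65−0.57)² = 103.6.
At s = 103.6: P(θ<0.65) ≈ 0.952. Adjusting to match 0.95 gives s ≈ 100.71.
So α = 0.57·100.71 ≈ 57.40, β = 0.43·100.71 ≈ 43.30.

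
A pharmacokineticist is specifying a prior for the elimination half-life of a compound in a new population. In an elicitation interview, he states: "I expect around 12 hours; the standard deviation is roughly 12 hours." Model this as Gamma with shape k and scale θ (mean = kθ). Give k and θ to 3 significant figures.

k ≈ 1, θ ≈ 12

For Gamma(k, scale θ): mean = kθ, variance = kθ², so CV = 1/√k.
CV = SD/mean = 12/12 = 1, hence k = 1/CV² = 1.
Then θ = mean/k = 12/1 = 12.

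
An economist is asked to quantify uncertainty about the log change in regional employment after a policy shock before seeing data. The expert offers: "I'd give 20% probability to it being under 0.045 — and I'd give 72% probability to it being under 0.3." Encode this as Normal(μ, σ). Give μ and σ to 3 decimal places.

μ = 0.196, σ = 0.179

For Normal(μ,σ), the p-quantile is μ + z_p·σ. Here z_{0.2} = -0.8416, z_{0.72} = 0.5828.
So 0.045 = μ − 0.8416σ and 0.3 = μ + 0.5828σ.
Subtracting: σ = (0.3 − 0.045)/(0.5828 − (-0.8416)) = 0.179.
Then μ = 0.045 − (-0.8416)·0.179 = 0.196.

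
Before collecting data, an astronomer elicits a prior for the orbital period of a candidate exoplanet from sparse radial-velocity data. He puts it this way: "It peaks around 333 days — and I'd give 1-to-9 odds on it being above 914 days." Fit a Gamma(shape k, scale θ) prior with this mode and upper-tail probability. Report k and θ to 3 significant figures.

Gamma(k,θ) with k>1 has mode (k−1)θ, so θ = 333/(k−1).
Need P(X < 914) = 0.9 with θ tied to k this way. Start at k = 2, θ = 333: P(X<914) ≈ 0.759.
Too low — raise k to concentrate. Iterating converges to k ≈ 2.88.
Then θ = 333/(2.88−1) ≈ 177.

k ≈ 2.88, θ ≈ 177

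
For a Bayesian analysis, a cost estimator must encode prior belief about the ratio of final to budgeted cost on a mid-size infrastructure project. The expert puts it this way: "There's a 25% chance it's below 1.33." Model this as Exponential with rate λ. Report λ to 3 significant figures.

λ ≈ 0.216

P(T < 1.33) = 1 − e^(−λ·1.33) = 0.25, so λ = −ln(1−0.25)/1.33 = −ln(0.75)/1.33 = 0.216.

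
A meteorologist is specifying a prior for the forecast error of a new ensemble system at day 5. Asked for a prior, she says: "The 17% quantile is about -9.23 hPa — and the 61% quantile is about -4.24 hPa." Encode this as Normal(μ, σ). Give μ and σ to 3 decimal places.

The p-quantile of Normal(μ,σ) is μ + z_p·σ, with z_{0.17} = -0.9542 and z_{0.61} = 0.2793.
Eliminate σ: μ = (z₂·x₁ − z₁·x₂)/(z₂ − z₁) = (0.2793·-9.23 − (-0.9542)·-4.24)/1.233 = -5.370.
Then σ = (x₂ − x₁)/(z₂ − z₁) = (-4.24 − -9.23)/1.233 = 4.045.

μ = -5.370, σ = 4.045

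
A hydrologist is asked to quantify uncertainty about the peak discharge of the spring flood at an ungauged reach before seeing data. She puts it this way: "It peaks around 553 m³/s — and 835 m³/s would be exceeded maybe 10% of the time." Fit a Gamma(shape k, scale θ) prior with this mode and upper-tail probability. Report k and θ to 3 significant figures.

Gamma(k,θ) with k>1 has mode (k−1)θ, so θ = 553/(k−1).
Need P(X < 835) = 0.9 with θ tied to k this way. Start at k = 2, θ = 553: P(X<835) ≈ 0.445.
Too low — raise k to concentrate. Iterating converges to k ≈ 12.
Then θ = 553/(12−1) ≈ 50.4.

k ≈ 12, θ ≈ 50.4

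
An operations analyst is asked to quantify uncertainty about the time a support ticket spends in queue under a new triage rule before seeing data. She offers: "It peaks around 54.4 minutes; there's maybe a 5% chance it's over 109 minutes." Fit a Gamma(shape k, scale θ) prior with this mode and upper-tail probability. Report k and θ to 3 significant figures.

Gamma(k,θ) with k>1 has mode (k−1)θ, so θ = 54.4/(k−1).
Need P(X < 109) = 0.95 with θ tied to k this way. Start at k = 2, θ = 54.4: P(X<109) ≈ 0.595.
Too low — raise k to concentrate. Iterating converges to k ≈ 6.74.
Then θ = 54.4/(6.74−1) ≈ 9.48.

k ≈ 6.74, θ ≈ 9.48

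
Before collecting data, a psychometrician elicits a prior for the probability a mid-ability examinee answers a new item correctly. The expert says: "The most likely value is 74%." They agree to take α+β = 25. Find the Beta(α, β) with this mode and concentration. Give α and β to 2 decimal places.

For α,β > 1 the Beta mode is (α−1)/(α+β−2). With α+β = 25, the mode is (α−1)/23.
Set (α−1)/23 = 0.74 → α = 1 + 0.74·23 = 18.02.
β = 25 − α = 6.98.

α = 18.02, β = 6.98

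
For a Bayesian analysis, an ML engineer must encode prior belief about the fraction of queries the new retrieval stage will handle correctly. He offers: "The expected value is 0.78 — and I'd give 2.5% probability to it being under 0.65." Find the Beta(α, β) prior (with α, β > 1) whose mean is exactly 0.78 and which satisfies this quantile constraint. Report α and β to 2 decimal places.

α ≈ 35.35, β ≈ 9.97

With mean 0.78 fixed, write α = 0.78s, β = 0.22s where s = α+β.
Need P(θ < 0.65) = 0.025 under Beta(0.78s, 0.22s). Normal approximation: (q−m)/√(m(1−m)/s) ≈ z_{0.025} = -1.96, so s ≈ 0.78·0.22·(-1.96)²/(0.65−0.78)² = 39.0.
At s = 39.0: P(θ<0.65) ≈ 0.034. Adjusting to match 0.025 gives s ≈ 45.31.
So α = 0.78·45.31 ≈ 35.35, β = 0.22·45.31 ≈ 9.97.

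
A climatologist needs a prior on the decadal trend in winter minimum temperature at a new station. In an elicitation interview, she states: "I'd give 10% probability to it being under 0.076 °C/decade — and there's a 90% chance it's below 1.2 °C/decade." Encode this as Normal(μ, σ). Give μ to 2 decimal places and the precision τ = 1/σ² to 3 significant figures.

μ = 0.64, τ = 5.2

For Normal(μ,σ), the p-quantile is μ + z_p·σ. Here z_{0.1} = -1.282, z_{0.9} = 1.282.
So 0.076 = μ − 1.282σ and 1.2 = μ + 1.282σ.
Subtracting: σ = (1.2 − 0.076)/(1.282 − (-1.282)) = 0.44.
Then μ = 0.076 − (-1.282)·0.44 = 0.64.
Precision τ = 1/σ² = 1/0.4385² = 5.2.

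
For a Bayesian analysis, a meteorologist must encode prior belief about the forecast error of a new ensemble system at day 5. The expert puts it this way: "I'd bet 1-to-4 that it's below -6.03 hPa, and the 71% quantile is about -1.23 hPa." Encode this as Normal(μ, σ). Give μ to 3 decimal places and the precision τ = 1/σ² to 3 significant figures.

μ = -3.134, τ = 0.0845

For Normal(μ,σ), the p-quantile is μ + z_p·σ. Here z_{0.2} = -0.8416, z_{0.71} = 0.5534.
So -6.03 = μ − 0.8416σ and -1.23 = μ + 0.5534σ.
Subtracting: σ = (-1.23 − -6.03)/(0.5534 − (-0.8416)) = 3.441.
Then μ = -6.03 − (-0.8416)·3.441 = -3.134.
Precision τ = 1/σ² = 1/3.441² = 0.0845.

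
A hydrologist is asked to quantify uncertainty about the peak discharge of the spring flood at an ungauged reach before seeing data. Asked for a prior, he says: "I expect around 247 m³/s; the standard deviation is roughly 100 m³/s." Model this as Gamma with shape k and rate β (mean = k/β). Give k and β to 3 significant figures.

For Gamma(k, rate β): mean = k/β, variance = k/β², so CV = 1/√k.
CV = SD/mean = 100/247 = 0.4049, hence k = 1/CV² = 6.1.
Then β = k/mean = 6.1/247 = 0.0247.

k ≈ 6.1, β ≈ 0.0247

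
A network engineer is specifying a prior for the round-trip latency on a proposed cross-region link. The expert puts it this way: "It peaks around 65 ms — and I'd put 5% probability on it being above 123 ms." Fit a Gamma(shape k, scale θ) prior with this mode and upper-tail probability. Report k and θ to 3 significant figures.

Gamma(k,θ) with k>1 has mode (k−1)θ, so θ = 65/(k−1).
Need P(X < 123) = 0.95 with θ tied to k this way. Start at k = 2, θ = 65: P(X<123) ≈ 0.564.
Too low — raise k to concentrate. Iterating converges to k ≈ 7.84.
Then θ = 65/(7.84−1) ≈ 9.51.

k ≈ 7.84, θ ≈ 9.51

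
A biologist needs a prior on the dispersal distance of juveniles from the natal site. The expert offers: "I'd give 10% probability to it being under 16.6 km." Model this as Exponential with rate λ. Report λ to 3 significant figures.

P(T < 16.6) = 1 − e^(−λ·16.6) = 0.1, so λ = −ln(1−0.1)/16.6 = −ln(0.9)/16.6 = 0.00635.

λ ≈ 0.00635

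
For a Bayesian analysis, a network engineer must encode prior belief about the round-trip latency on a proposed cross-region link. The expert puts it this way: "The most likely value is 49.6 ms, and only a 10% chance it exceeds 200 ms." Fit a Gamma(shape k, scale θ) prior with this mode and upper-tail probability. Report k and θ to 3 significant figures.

Gamma(k,θ) with k>1 has mode (k−1)θ, so θ = 49.6/(k−1).
Need P(X < 200) = 0.9 with θ tied to k this way. Start at k = 2, θ = 49.6: P(X<200) ≈ 0.911.
Too high — lower k to spread out. Iterating converges to k ≈ 1.94.
Then θ = 49.6/(1.94−1) ≈ 52.5.

k ≈ 1.94, θ ≈ 52.5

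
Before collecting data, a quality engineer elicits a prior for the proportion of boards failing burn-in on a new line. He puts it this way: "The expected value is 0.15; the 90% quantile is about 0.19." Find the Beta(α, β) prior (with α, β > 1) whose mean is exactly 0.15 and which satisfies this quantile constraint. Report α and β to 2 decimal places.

α ≈ 20.54, β ≈ 116.40

With mean 0.15 fixed, write α = 0.15s, β = 0.85s where s = α+β.
Need P(θ < 0.19) = 0.9 under Beta(0.15s, 0.85s). Normal approximation: (q−m)/√(m(1−m)/s) ≈ z_{0.9} = 1.28, so s ≈ 0.15·0.85·(1.28)²/(0.19−0.15)² = 130.9.
At s = 130.9: P(θ<0.19) ≈ 0.895. Adjusting to match 0.9 gives s ≈ 136.94.
So α = 0.15·136.94 ≈ 20.54, β = 0.85·136.94 ≈ 116.40.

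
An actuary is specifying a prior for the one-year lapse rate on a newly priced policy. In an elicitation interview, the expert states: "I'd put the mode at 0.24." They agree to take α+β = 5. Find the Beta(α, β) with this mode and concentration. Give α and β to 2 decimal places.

For α,β > 1 the Beta mode is (α−1)/(α+β−2). With α+β = 5, the mode is (α−1)/3.
Set (α−1)/3 = 0.24 → α = 1 + 0.24·3 = 1.72.
β = 5 − α = 3.28.

α = 1.72, β = 3.28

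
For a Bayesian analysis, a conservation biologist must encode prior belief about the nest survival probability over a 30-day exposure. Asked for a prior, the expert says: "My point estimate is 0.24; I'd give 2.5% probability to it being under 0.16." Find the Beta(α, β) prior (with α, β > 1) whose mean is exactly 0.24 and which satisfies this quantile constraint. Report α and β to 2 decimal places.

α ≈ 22.77, β ≈ 72.09

With mean 0.24 fixed, write α = 0.24s, β = 0.76s where s = α+β.
Need P(θ < 0.16) = 0.025 under Beta(0.24s, 0.76s). Normal approximation: (q−m)/√(m(1−m)/s) ≈ z_{0.025} = -1.96, so s ≈ 0.24·0.76·(-1.96)²/(0.16−0.24)² = 109.5.
At s = 109.5: P(θ<0.16) ≈ 0.017. Adjusting to match 0.025 gives s ≈ 94.85.
So α = 0.24·94.85 ≈ 22.77, β = 0.76·94.85 ≈ 72.09.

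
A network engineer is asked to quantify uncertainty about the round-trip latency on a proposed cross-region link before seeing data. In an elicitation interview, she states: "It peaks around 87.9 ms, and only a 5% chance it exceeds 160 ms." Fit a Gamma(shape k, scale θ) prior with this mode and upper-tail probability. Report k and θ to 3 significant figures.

Gamma(k,θ) with k>1 has mode (k−1)θ, so θ = 87.9/(k−1).
Need P(X < 160) = 0.95 with θ tied to k this way. Start at k = 2, θ = 87.9: P(X<160) ≈ 0.543.
Too low — raise k to concentrate. Iterating converges to k ≈ 8.76.
Then θ = 87.9/(8.76−1) ≈ 11.3.

k ≈ 8.76, θ ≈ 11.3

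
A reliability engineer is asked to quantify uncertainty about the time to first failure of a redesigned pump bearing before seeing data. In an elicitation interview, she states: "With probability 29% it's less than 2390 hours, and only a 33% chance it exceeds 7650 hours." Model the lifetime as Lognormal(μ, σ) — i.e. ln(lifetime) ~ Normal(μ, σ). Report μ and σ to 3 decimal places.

μ ≈ 8.427, σ ≈ 1.171

If T ~ Lognormal(μ,σ) then ln T ~ Normal(μ,σ), so the p-quantile of ln T is μ + z_p·σ.
ln(2390) = 7.779 and ln(7650) = 8.942; z_{0.29} = -0.5534, z_{0.67} = 0.4399.
σ = (8.942 − 7.779)/(0.4399 − (-0.5534)) = 1.171.
μ = 7.779 − (-0.5534)·1.171 = 8.427.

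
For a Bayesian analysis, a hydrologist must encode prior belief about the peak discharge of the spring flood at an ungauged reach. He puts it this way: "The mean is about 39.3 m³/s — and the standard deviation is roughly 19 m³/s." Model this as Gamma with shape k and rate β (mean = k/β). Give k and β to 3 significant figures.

k ≈ 4.28, β ≈ 0.109

For Gamma(k, rate β): mean = k/β, variance = k/β², so CV = 1/√k.
CV = SD/mean = 19/39.3 = 0.4835, hence k = 1/CV² = 4.28.
Then β = k/mean = 4.28/39.3 = 0.109.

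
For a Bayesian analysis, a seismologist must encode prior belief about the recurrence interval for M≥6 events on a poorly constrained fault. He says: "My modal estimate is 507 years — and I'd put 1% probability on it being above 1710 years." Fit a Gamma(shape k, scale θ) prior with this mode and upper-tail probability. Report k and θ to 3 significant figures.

Gamma(k,θ) with k>1 has mode (k−1)θ, so θ = 507/(k−1).
Need P(X < 1710) = 0.99 with θ tied to k this way. Start at k = 2, θ = 507: P(X<1710) ≈ 0.850.
Too low — raise k to concentrate. Iterating converges to k ≈ 3.96.
Then θ = 507/(3.96−1) ≈ 171.

k ≈ 3.96, θ ≈ 171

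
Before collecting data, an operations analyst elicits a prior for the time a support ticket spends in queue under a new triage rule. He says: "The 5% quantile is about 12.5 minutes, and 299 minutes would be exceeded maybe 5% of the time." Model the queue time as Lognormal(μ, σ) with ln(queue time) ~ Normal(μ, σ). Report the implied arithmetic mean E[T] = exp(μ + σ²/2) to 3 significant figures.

If T ~ Lognormal(μ,σ) then ln T ~ Normal(μ,σ), so the p-quantile of ln T is μ + z_p·σ.
ln(12.5) = 2.526 and ln(299) = 5.7; z_{0.05} = -1.645, z_{0.95} = 1.645.
σ = (5.7 − 2.526)/(1.645 − (-1.645)) = 0.965.
μ = 2.526 − (-1.645)·0.965 = 4.113.
E[T] = exp(μ + σ²/2) = exp(4.113 + 0.4657) = 97.4 minutes.

E[T] ≈ 97.4 minutes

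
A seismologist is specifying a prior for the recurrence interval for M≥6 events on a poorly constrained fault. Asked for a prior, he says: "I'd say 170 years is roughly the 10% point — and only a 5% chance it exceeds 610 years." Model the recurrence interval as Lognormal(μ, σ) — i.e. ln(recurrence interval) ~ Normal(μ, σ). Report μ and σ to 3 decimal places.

If T ~ Lognormal(μ,σ) then ln T ~ Normal(μ,σ), so the p-quantile of ln T is μ + z_p·σ.
ln(170) = 5.136 and ln(610) = 6.413; z_{0.1} = -1.282, z_{0.95} = 1.645.
σ = (6.413 − 5.136)/(1.645 − (-1.282)) = 0.437.
μ = 5.136 − (-1.282)·0.437 = 5.695.

μ ≈ 5.695, σ ≈ 0.437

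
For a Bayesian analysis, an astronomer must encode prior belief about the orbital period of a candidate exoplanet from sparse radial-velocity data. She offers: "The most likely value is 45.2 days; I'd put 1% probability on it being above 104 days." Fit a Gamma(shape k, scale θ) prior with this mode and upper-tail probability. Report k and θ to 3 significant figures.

Gamma(k,θ) with k>1 has mode (k−1)θ, so θ = 45.2/(k−1).
Need P(X < 104) = 0.99 with θ tied to k this way. Start at k = 2, θ = 45.2: P(X<104) ≈ 0.669.
Too low — raise k to concentrate. Iterating converges to k ≈ 7.88.
Then θ = 45.2/(7.88−1) ≈ 6.57.

k ≈ 7.88, θ ≈ 6.57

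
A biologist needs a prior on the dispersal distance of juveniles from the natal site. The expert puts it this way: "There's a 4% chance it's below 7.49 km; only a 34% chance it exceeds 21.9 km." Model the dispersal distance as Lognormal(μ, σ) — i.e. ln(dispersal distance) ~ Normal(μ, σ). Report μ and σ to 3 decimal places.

μ ≈ 2.882, σ ≈ 0.496

If T ~ Lognormal(μ,σ) then ln T ~ Normal(μ,σ), so the p-quantile of ln T is μ + z_p·σ.
ln(7.49) = 2.014 and ln(21.9) = 3.086; z_{0.04} = -1.751, z_{0.66} = 0.4125.
σ = (3.086 − 2.014)/(0.4125 − (-1.751)) = 0.496.
μ = 2.014 − (-1.751)·0.496 = 2.882.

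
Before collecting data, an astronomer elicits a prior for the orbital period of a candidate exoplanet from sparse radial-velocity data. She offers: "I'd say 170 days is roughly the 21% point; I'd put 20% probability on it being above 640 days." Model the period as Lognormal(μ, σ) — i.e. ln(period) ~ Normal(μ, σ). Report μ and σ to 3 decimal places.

μ ≈ 5.784, σ ≈ 0.804

If T ~ Lognormal(μ,σ) then ln T ~ Normal(μ,σ), so the p-quantile of ln T is μ + z_p·σ.
ln(170) = 5.136 and ln(640) = 6.461; z_{0.21} = -0.8064, z_{0.8} = 0.8416.
σ = (6.461 − 5.136)/(0.8416 − (-0.8064)) = 0.804.
μ = 5.136 − (-0.8064)·0.804 = 5.784.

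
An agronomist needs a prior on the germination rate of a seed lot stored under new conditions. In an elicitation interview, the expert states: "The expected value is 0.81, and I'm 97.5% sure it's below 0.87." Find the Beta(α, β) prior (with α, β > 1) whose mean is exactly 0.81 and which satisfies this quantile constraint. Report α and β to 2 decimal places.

With mean 0.81 fixed, write α = 0.81s, β = 0.19s where s = α+β.
Need P(θ < 0.87) = 0.975 under Beta(0.81s, 0.19s). Normal approximation: (q−m)/√(m(1−m)/s) ≈ z_{0.975} = 1.96, so s ≈ 0.81·0.19·(1.96)²/(0.87−0.81)² = 164.2.
At s = 164.2: P(θ<0.87) ≈ 0.983. Adjusting to match 0.975 gives s ≈ 141.86.
So α = 0.81·141.86 ≈ 114.90, β = 0.19·141.86 ≈ 26.95.

α ≈ 114.90, β ≈ 26.95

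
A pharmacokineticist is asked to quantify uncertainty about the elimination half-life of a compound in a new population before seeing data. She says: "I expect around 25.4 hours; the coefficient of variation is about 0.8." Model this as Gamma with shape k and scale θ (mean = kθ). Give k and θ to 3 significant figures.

k ≈ 1.56, θ ≈ 16.3

For Gamma(k, scale θ): mean = kθ, variance = kθ², so CV = 1/√k.
CV = 0.8, hence k = 1/CV² = 1.56.
Then θ = mean/k = 25.4/1.56 = 16.3.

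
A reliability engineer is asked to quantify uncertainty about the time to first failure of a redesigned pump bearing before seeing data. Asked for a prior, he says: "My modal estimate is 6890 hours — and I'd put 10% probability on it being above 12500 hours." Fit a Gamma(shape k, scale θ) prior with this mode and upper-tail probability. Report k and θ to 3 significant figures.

k ≈ 6.37, θ ≈ 1280

Gamma(k,θ) with k>1 has mode (k−1)θ, so θ = 6890/(k−1).
Need P(X < 12500) = 0.9 with θ tied to k this way. Start at k = 2, θ = 6890: P(X<12500) ≈ 0.541.
Too low — raise k to concentrate. Iterating converges to k ≈ 6.37.
Then θ = 6890/(6.37−1) ≈ 1280.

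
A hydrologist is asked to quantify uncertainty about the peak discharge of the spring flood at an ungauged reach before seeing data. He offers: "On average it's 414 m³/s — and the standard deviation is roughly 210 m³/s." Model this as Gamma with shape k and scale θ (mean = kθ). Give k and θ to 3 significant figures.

k ≈ 3.89, θ ≈ 107

For Gamma(k, scale θ): mean = kθ, variance = kθ², so CV = 1/√k.
CV = SD/mean = 210/414 = 0.5072, hence k = 1/CV² = 3.89.
Then θ = mean/k = 414/3.89 = 107.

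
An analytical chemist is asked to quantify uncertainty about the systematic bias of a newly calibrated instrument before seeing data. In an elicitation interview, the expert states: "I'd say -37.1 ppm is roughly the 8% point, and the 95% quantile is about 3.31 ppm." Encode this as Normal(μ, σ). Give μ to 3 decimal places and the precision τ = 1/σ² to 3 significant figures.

The p-quantile of Normal(μ,σ) is μ + z_p·σ, with z_{0.08} = -1.405 and z_{0.95} = 1.645.
Eliminate σ: μ = (z₂·x₁ − z₁·x₂)/(z₂ − z₁) = (1.645·-37.1 − (-1.405)·3.31)/3.05 = -18.483.
Then σ = (x₂ − x₁)/(z₂ − z₁) = (3.31 − -37.1)/3.05 = 13.250.
Precision τ = 1/σ² = 1/13.25² = 0.0057.

μ = -18.483, τ = 0.0057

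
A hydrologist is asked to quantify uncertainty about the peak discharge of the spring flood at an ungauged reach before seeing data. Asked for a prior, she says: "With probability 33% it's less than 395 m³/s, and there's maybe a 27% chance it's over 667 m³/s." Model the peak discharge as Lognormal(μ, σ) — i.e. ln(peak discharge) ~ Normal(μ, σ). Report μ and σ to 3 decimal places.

μ ≈ 6.198, σ ≈ 0.498

If T ~ Lognormal(μ,σ) then ln T ~ Normal(μ,σ), so the p-quantile of ln T is μ + z_p·σ.
ln(395) = 5.979 and ln(667) = 6.503; z_{0.33} = -0.4399, z_{0.73} = 0.6128.
σ = (6.503 − 5.979)/(0.6128 − (-0.4399)) = 0.498.
μ = 5.979 − (-0.4399)·0.498 = 6.198.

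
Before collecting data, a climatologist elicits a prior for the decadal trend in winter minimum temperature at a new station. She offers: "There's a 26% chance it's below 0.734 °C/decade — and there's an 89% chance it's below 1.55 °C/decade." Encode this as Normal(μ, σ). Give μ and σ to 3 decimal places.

μ = 1.015, σ = 0.436

For Normal(μ,σ), the p-quantile is μ + z_p·σ. Here z_{0.26} = -0.6433, z_{0.89} = 1.227.
So 0.734 = μ − 0.6433σ and 1.55 = μ + 1.227σ.
Subtracting: σ = (1.55 − 0.734)/(1.227 − (-0.6433)) = 0.436.
Then μ = 0.734 − (-0.6433)·0.436 = 1.015.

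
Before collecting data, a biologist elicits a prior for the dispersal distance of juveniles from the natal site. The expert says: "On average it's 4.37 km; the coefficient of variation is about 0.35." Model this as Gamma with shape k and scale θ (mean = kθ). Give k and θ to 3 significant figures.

For Gamma(k, scale θ): mean = kθ, variance = kθ², so CV = 1/√k.
CV = 0.35, hence k = 1/CV² = 8.16.
Then θ = mean/k = 4.37/8.16 = 0.535.

k ≈ 8.16, θ ≈ 0.535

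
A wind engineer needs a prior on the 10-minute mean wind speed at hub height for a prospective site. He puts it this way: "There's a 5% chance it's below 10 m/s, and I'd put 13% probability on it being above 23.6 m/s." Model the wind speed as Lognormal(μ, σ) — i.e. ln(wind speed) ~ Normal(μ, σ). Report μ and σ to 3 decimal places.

μ ≈ 2.812, σ ≈ 0.310

If T ~ Lognormal(μ,σ) then ln T ~ Normal(μ,σ), so the p-quantile of ln T is μ + z_p·σ.
ln(10) = 2.303 and ln(23.6) = 3.161; z_{0.05} = -1.645, z_{0.87} = 1.126.
σ = (3.161 − 2.303)/(1.126 − (-1.645)) = 0.310.
μ = 2.303 − (-1.645)·0.310 = 2.812.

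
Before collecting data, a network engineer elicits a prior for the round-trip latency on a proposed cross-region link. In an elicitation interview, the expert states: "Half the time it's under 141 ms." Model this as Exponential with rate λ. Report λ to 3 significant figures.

Exponential median = ln 2 / λ, so λ = ln 2 / 141.0 = 0.00492.

λ ≈ 0.00492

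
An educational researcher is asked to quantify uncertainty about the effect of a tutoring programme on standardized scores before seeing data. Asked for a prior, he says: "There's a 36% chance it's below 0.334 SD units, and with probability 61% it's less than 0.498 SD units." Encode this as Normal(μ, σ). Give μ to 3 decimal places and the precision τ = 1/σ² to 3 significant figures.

The p-quantile of Normal(μ,σ) is μ + z_p·σ, with z_{0.36} = -0.3585 and z_{0.61} = 0.2793.
Eliminate σ: μ = (z₂·x₁ − z₁·x₂)/(z₂ − z₁) = (0.2793·0.334 − (-0.3585)·0.498)/0.6378 = 0.426.
Then σ = (x₂ − x₁)/(z₂ − z₁) = (0.498 − 0.334)/0.6378 = 0.257.
Precision τ = 1/σ² = 1/0.2571² = 15.1.

μ = 0.426, τ = 15.1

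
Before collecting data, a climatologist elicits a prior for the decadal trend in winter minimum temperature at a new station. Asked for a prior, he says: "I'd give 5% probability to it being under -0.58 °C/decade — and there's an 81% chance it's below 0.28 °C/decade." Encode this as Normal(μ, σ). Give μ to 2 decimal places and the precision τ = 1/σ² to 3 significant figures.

The p-quantile of Normal(μ,σ) is μ + z_p·σ, with z_{0.05} = -1.645 and z_{0.81} = 0.8779.
Eliminate σ: μ = (z₂·x₁ − z₁·x₂)/(z₂ − z₁) = (0.8779·-0.58 − (-1.645)·0.28)/2.523 = -0.02.
Then σ = (x₂ − x₁)/(z₂ − z₁) = (0.28 − -0.58)/2.523 = 0.34.
Precision τ = 1/σ² = 1/0.3409² = 8.61.

μ = -0.02, τ = 8.61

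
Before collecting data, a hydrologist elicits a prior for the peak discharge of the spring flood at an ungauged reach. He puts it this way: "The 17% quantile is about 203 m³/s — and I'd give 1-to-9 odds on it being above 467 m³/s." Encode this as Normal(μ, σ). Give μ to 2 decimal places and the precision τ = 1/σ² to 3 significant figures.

μ = 315.67, τ = 7.17e-05

The p-quantile of Normal(μ,σ) is μ + z_p·σ, with z_{0.17} = -0.9542 and z_{0.9} = 1.282.
Eliminate σ: μ = (z₂·x₁ − z₁·x₂)/(z₂ − z₁) = (1.282·203 − (-0.9542)·467)/2.236 = 315.67.
Then σ = (x₂ − x₁)/(z₂ − z₁) = (467 − 203)/2.236 = 118.08.
Precision τ = 1/σ² = 1/118.1² = 7.17e-05.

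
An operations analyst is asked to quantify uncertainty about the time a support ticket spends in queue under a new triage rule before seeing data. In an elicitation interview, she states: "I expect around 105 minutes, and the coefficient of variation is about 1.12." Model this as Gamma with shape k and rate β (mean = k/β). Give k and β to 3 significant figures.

For Gamma(k, rate β): mean = k/β, variance = k/β², so CV = 1/√k.
CV = 1.12, hence k = 1/CV² = 0.797.
Then β = k/mean = 0.797/105 = 0.00759.

k ≈ 0.797, β ≈ 0.00759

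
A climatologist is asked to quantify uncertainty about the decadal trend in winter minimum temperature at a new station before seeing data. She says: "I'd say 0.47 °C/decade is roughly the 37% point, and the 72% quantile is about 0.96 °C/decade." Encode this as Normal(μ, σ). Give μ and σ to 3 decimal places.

μ = 0.648, σ = 0.536

For Normal(μ,σ), the p-quantile is μ + z_p·σ. Here z_{0.37} = -0.3319, z_{0.72} = 0.5828.
So 0.47 = μ − 0.3319σ and 0.96 = μ + 0.5828σ.
Subtracting: σ = (0.96 − 0.47)/(0.5828 − (-0.3319)) = 0.536.
Then μ = 0.47 − (-0.3319)·0.536 = 0.648.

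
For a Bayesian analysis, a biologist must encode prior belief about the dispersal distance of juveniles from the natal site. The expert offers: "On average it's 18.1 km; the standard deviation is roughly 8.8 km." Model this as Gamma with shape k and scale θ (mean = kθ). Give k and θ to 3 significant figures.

For Gamma(k, scale θ): mean = kθ, variance = kθ², so CV = 1/√k.
CV = SD/mean = 8.8/18.1 = 0.4862, hence k = 1/CV² = 4.23.
Then θ = mean/k = 18.1/4.23 = 4.28.

k ≈ 4.23, θ ≈ 4.28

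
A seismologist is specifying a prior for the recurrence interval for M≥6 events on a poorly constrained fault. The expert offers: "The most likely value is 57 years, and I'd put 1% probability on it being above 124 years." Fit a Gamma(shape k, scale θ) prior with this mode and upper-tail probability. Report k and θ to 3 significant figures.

k ≈ 9, θ ≈ 7.13

Gamma(k,θ) with k>1 has mode (k−1)θ, so θ = 57/(k−1).
Need P(X < 124) = 0.99 with θ tied to k this way. Start at k = 2, θ = 57: P(X<124) ≈ 0.639.
Too low — raise k to concentrate. Iterating converges to k ≈ 9.
Then θ = 57/(9−1) ≈ 7.13.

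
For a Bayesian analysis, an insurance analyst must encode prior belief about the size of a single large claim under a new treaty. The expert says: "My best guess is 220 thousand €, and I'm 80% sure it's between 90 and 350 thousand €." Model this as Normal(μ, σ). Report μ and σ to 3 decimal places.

A symmetric 80% interval runs μ ± z·σ with z = 1.282.
Half-width = 130, so σ = 130/1.282 = 101.440.
μ is the stated best guess, 220.000.

μ = 220.000, σ = 101.440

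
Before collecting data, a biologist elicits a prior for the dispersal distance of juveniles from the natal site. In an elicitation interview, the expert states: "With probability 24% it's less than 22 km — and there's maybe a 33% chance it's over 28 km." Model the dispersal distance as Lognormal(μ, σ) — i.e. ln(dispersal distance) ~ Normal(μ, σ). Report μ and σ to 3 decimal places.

μ ≈ 3.240, σ ≈ 0.210

If T ~ Lognormal(μ,σ) then ln T ~ Normal(μ,σ), so the p-quantile of ln T is μ + z_p·σ.
ln(22) = 3.091 and ln(28) = 3.332; z_{0.24} = -0.7063, z_{0.67} = 0.4399.
σ = (3.332 − 3.091)/(0.4399 − (-0.7063)) = 0.210.
μ = 3.091 − (-0.7063)·0.210 = 3.240.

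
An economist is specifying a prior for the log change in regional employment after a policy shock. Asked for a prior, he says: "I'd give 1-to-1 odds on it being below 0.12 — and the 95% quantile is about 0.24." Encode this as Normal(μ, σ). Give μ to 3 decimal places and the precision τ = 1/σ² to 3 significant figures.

The p-quantile of Normal(μ,σ) is μ + z_p·σ, with z_{0.5} = 0 and z_{0.95} = 1.645.
Eliminate σ: μ = (z₂·x₁ − z₁·x₂)/(z₂ − z₁) = (1.645·0.12 − (0)·0.24)/1.645 = 0.120.
Then σ = (x₂ − x₁)/(z₂ − z₁) = (0.24 − 0.12)/1.645 = 0.073.
Precision τ = 1/σ² = 1/0.07295² = 188.

μ = 0.120, τ = 188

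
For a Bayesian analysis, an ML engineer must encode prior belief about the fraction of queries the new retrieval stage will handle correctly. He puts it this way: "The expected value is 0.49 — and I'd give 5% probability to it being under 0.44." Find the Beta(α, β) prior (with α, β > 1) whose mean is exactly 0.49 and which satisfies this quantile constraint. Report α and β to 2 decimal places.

With mean 0.49 fixed, write α = 0.49s, β = 0.51s where s = α+β.
Need P(θ < 0.44) = 0.05 under Beta(0.49s, 0.51s). Normal approximation: (q−m)/√(m(1−m)/s) ≈ z_{0.05} = -1.64, so s ≈ 0.49·0.51·(-1.64)²/(0.44−0.49)² = 270.4.
At s = 270.4: P(θ<0.44) ≈ 0.050. Adjusting to match 0.05 gives s ≈ 269.13.
So α = 0.49·269.13 ≈ 131.87, β = 0.51·269.13 ≈ 137.26.

α ≈ 131.87, β ≈ 137.26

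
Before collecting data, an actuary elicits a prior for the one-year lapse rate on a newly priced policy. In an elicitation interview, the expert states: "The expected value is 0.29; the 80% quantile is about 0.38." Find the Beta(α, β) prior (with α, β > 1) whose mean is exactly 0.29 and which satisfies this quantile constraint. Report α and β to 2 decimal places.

With mean 0.29 fixed, write α = 0.29s, β = 0.71s where s = α+β.
Need P(θ < 0.38) = 0.8 under Beta(0.29s, 0.71s). Normal approximation: (q−m)/√(m(1−m)/s) ≈ z_{0.8} = 0.842, so s ≈ 0.29·0.71·(0.842)²/(0.38−0.29)² = 18.0.
At s = 18.0: P(θ<0.38) ≈ 0.806. Adjusting to match 0.8 gives s ≈ 16.98.
So α = 0.29·16.98 ≈ 4.92, β = 0.71·16.98 ≈ 12.05.

α ≈ 4.92, β ≈ 12.05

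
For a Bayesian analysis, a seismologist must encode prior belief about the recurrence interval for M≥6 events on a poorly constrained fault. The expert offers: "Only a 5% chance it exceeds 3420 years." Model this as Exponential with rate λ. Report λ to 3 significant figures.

λ ≈ 0.000876

P(T > 3420.0) = e^(−λ·3420.0) = 0.05, so λ = −ln(0.05)/3420.0 = 0.000876.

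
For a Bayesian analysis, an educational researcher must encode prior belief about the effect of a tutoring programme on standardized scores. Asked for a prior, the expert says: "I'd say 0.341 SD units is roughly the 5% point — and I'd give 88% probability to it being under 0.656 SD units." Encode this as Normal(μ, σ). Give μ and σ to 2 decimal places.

μ = 0.52, σ = 0.11

For Normal(μ,σ), the p-quantile is μ + z_p·σ. Here z_{0.05} = -1.645, z_{0.88} = 1.175.
So 0.341 = μ − 1.645σ and 0.656 = μ + 1.175σ.
Subtracting: σ = (0.656 − 0.341)/(1.175 − (-1.645)) = 0.11.
Then μ = 0.341 − (-1.645)·0.11 = 0.52.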